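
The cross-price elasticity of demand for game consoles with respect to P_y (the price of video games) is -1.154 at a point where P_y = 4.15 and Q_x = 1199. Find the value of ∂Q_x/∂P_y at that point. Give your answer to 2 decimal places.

-333.41

ε = (∂Q_x/∂P_y)·(P_y/Q_x) ⇒ ∂Q_x/∂P_y = ε·Q_x/P_y = -1.154 × 1199/4.15 ≈ -333.41.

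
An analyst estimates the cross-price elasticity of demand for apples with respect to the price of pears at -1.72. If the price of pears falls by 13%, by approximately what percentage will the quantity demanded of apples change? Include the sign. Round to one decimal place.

22.4%

%ΔQ ≈ ε × %ΔP of pears = -1.72 × (-13%) = 22.4%.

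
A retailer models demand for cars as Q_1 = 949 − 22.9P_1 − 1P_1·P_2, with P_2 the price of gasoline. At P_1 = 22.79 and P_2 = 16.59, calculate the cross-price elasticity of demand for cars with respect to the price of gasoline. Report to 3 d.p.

At P_1 = 22.79 and P_2 = 16.59: Q_1 = 49.023.
∂Q_1/∂P_2 = -1P_1 = -1(22.79) = -22.7900.
ε = (∂Q_1/∂P_2)(P_2/Q_1) = -22.7900 × (16.59/49.023) ≈ -7.712.

-7.712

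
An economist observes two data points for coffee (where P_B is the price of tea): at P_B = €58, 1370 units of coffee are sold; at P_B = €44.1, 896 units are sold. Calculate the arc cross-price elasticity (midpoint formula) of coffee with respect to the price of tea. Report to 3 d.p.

ΔQ_A = 896 − 1370 = -474; ΔP_B = 44.1 − 58 = -13.9.
Midpoints: Q̄_A = 1133.0, P̄_B = 51.05.
ε = (ΔQ_A/Q̄_A)/(ΔP_B/P̄_B) = (-474/1133.0)/(-13.9/51.05) ≈ 1.536.

1.536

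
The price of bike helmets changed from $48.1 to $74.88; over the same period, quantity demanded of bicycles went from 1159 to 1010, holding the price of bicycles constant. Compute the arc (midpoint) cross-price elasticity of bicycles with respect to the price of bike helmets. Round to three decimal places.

ΔQ_A = 1010 − 1159 = -149; ΔP_B = 74.88 − 48.1 = 26.78.
Midpoints: Q̄_A = 1084.5, P̄_B = 61.49.
ε = (ΔQ_A/Q̄_A)/(ΔP_B/P̄_B) = (-149/1084.5)/(26.78/61.49) ≈ -0.315.
ε < 0: bicycles and bike helmets are complements.

-0.315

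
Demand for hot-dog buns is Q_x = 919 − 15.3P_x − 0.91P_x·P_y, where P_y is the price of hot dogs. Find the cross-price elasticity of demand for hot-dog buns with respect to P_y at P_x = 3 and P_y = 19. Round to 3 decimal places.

At P_x = 3 and P_y = 19: Q_x = 821.23.
∂Q_x/∂P_y = -0.91P_x = -0.91(3) = -2.7300.
ε = (∂Q_x/∂P_y)(P_y/Q_x) = -2.7300 × (19/821.23) ≈ -0.063.
ε < 0: complements.

-0.063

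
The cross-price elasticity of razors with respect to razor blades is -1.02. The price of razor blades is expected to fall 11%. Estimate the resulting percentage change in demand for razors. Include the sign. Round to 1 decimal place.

%ΔQ ≈ ε × %ΔP of razor blades = -1.02 × (-11%) = 11.2%.

11.2%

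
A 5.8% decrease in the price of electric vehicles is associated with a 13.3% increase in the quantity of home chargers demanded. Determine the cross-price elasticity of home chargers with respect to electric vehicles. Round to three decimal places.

-2.293

ε = (%ΔQ of home chargers) / (%ΔP of electric vehicles) = (13.3%) / (-5.8%) ≈ -2.293.
Negative cross-price elasticity: complements.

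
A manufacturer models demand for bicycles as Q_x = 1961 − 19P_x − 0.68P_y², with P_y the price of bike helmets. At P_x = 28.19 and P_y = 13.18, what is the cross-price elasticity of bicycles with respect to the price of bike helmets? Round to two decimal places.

-0.18

At P_x = 28.19 and P_y = 13.18: Q_x = 1307.266.
∂Q_x/∂P_y = -1.36P_y = -1.36(13.18) = -17.9248.
ε = (∂Q_x/∂P_y)(P_y/Q_x) = -17.9248 × (13.18/1307.266) ≈ -0.18.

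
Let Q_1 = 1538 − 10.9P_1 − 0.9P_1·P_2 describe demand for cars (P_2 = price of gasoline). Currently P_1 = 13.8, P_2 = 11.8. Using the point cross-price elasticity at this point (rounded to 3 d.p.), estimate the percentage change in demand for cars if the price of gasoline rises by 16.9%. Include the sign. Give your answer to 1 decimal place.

At P_1 = 13.8, P_2 = 11.8: Q_1 = 1241.024.
∂Q_1/∂P_2 = -0.9P_1 = -12.4200.
ε = (∂Q_1/∂P_2)(P_2/Q_1) = -12.4200 × 11.8/1241.024 ≈ -0.118.
%ΔQ_1 ≈ ε × %ΔP_2 = -0.118 × (16.9%) = -2.0%.

-2.0%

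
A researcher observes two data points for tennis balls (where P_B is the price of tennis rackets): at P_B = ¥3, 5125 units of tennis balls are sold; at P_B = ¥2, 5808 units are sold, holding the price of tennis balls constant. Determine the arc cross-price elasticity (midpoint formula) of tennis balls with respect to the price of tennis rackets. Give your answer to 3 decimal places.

ΔQ_A = 5808 − 5125 = 683; ΔP_B = 2 − 3 = -1.
Midpoints: Q̄_A = 5466.5, P̄_B = 2.50.
ε = (ΔQ_A/Q̄_A)/(ΔP_B/P̄_B) = (683/5466.5)/(-1/2.50) ≈ -0.312.
ε < 0: tennis balls and tennis rackets are complements.

-0.312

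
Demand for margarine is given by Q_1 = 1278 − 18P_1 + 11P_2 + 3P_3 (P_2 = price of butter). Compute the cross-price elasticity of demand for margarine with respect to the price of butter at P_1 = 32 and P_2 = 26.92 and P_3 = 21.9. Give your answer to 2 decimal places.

At P_1 = 32 and P_2 = 26.92 and P_3 = 21.9: Q_1 = 1063.82.
∂Q_1/∂P_2 = 11.
ε = (∂Q_1/∂P_2)(P_2/Q_1) = 11 × (26.92/1063.82) ≈ 0.28.

0.28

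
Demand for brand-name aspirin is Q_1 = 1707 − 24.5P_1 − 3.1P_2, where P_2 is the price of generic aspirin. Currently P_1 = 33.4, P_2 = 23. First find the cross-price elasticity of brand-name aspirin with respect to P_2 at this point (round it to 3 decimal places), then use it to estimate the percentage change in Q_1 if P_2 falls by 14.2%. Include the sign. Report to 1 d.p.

At P_1 = 33.4, P_2 = 23: Q_1 = 817.4.
∂Q_1/∂P_2 = -3.1.
ε = (∂Q_1/∂P_2)(P_2/Q_1) = -3.1000 × 23/817.4 ≈ -0.087.
%ΔQ_1 ≈ ε × %ΔP_2 = -0.087 × (-14.2%) = 1.2%.

1.2%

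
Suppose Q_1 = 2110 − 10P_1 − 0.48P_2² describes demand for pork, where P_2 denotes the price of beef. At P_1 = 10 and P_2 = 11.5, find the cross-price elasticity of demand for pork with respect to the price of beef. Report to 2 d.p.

-0.07

At P_1 = 10 and P_2 = 11.5: Q_1 = 1946.52.
∂Q_1/∂P_2 = -0.96P_2 = -0.96(11.5) = -11.0400.
ε = (∂Q_1/∂P_2)(P_2/Q_1) = -11.0400 × (11.5/1946.52) ≈ -0.07.
ε < 0: complements.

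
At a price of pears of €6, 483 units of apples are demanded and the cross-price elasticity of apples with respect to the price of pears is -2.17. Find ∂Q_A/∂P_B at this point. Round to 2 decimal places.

ε = (∂Q_A/∂P_B)·(P_B/Q_A) ⇒ ∂Q_A/∂P_B = ε·Q_A/P_B = -2.17 × 483/6 ≈ -174.69.

-174.69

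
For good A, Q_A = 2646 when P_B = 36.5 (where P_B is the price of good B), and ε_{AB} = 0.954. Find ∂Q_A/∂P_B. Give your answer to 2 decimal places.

69.16

ε = (∂Q_A/∂P_B)·(P_B/Q_A) ⇒ ∂Q_A/∂P_B = ε·Q_A/P_B = 0.954 × 2646/36.5 ≈ 69.16.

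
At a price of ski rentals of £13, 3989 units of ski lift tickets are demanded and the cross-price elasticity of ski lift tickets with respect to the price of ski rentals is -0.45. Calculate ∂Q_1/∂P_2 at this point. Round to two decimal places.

ε = (∂Q_1/∂P_2)·(P_2/Q_1) ⇒ ∂Q_1/∂P_2 = ε·Q_1/P_2 = -0.45 × 3989/13 ≈ -138.08.

-138.08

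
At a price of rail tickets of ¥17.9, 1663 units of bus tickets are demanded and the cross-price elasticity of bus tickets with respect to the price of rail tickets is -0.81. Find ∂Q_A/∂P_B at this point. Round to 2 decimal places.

-75.25

ε = (∂Q_A/∂P_B)·(P_B/Q_A) ⇒ ∂Q_A/∂P_B = ε·Q_A/P_B = -0.81 × 1663/17.9 ≈ -75.25.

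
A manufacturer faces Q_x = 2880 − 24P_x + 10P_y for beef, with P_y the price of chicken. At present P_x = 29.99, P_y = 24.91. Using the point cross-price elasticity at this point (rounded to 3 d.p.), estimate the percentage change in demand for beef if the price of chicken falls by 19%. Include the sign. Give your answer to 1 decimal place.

-2.0%

At P_x = 29.99, P_y = 24.91: Q_x = 2409.34.
∂Q_x/∂P_y = 10.
ε = (∂Q_x/∂P_y)(P_y/Q_x) = 10.0000 × 24.91/2409.34 ≈ 0.103.
%ΔQ_x ≈ ε × %ΔP_y = 0.103 × (-19%) = -2.0%.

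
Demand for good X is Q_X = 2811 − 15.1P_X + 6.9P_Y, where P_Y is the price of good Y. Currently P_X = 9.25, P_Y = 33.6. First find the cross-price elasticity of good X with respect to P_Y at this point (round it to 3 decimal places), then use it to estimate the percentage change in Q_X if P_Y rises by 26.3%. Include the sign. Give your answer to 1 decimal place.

2.1%

At P_X = 9.25, P_Y = 33.6: Q_X = 2903.165.
∂Q_X/∂P_Y = 6.9.
ε = (∂Q_X/∂P_Y)(P_Y/Q_X) = 6.9000 × 33.6/2903.165 ≈ 0.080.
%ΔQ_X ≈ ε × %ΔP_Y = 0.080 × (26.3%) = 2.1%.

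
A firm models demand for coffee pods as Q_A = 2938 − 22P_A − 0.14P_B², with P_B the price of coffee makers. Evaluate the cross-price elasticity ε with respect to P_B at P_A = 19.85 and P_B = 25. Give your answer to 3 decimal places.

At P_A = 19.85 and P_B = 25: Q_A = 2413.8.
∂Q_A/∂P_B = -0.28P_B = -0.28(25) = -7.0000.
ε = (∂Q_A/∂P_B)(P_B/Q_A) = -7.0000 × (25/2413.8) ≈ -0.072.

-0.072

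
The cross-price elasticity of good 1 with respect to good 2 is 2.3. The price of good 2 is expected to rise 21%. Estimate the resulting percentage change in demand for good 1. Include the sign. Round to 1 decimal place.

%ΔQ ≈ ε × %ΔP of good 2 = 2.3 × (21%) = 48.3%.
Demand for good 1 rises by about 48.3%.

48.3%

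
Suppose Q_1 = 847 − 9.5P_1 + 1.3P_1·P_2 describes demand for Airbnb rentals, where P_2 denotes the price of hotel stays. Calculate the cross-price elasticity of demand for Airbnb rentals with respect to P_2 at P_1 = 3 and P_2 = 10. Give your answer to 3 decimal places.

At P_1 = 3 and P_2 = 10: Q_1 = 857.5.
∂Q_1/∂P_2 = 1.3P_1 = 1.3(3) = 3.9000.
ε = (∂Q_1/∂P_2)(P_2/Q_1) = 3.9000 × (10/857.5) ≈ 0.045.

0.045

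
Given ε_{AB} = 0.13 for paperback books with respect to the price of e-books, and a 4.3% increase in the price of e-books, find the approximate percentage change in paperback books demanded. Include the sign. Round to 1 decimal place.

%ΔQ ≈ ε × %ΔP of e-books = 0.13 × (4.3%) = 0.6%.
Demand for paperback books rises by about 0.6%.

0.6%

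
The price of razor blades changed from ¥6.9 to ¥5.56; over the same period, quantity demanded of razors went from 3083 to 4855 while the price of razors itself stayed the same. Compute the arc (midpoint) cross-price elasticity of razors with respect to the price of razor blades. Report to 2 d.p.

ΔQ_A = 4855 − 3083 = 1772; ΔP_B = 5.56 − 6.9 = -1.34.
Midpoints: Q̄_A = 3969.0, P̄_B = 6.23.
ε = (ΔQ_A/Q̄_A)/(ΔP_B/P̄_B) = (1772/3969.0)/(-1.34/6.23) ≈ -2.08.

-2.08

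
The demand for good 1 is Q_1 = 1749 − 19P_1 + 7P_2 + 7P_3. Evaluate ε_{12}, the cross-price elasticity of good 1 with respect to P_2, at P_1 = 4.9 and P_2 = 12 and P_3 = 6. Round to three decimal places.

At P_1 = 4.9 and P_2 = 12 and P_3 = 6: Q_1 = 1781.9.
∂Q_1/∂P_2 = 7.
ε = (∂Q_1/∂P_2)(P_2/Q_1) = 7 × (12/1781.9) ≈ 0.047.

0.047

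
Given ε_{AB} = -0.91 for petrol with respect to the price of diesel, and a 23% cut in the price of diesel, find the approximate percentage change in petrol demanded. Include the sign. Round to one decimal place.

20.9%

%ΔQ ≈ ε × %ΔP of diesel = -0.91 × (-23%) = 20.9%.
Demand for petrol rises by about 20.9%.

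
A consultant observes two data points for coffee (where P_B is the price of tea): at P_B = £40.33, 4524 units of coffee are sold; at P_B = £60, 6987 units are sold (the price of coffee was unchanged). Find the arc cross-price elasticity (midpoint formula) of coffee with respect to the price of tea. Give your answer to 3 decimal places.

1.091

ΔQ_A = 6987 − 4524 = 2463; ΔP_B = 60 − 40.33 = 19.67.
Midpoints: Q̄_A = 5755.5, P̄_B = 50.16.
ε = (ΔQ_A/Q̄_A)/(ΔP_B/P̄_B) = (2463/5755.5)/(19.67/50.16) ≈ 1.091.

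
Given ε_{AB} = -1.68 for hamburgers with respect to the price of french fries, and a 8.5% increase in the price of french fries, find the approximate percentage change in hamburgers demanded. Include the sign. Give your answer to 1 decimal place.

-14.3%

%ΔQ ≈ ε × %ΔP of french fries = -1.68 × (8.5%) = -14.3%.
Demand for hamburgers falls by about 14.3%.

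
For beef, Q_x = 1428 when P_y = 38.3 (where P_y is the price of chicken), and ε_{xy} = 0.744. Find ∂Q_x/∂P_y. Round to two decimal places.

ε = (∂Q_x/∂P_y)·(P_y/Q_x) ⇒ ∂Q_x/∂P_y = ε·Q_x/P_y = 0.744 × 1428/38.3 ≈ 27.74.

27.74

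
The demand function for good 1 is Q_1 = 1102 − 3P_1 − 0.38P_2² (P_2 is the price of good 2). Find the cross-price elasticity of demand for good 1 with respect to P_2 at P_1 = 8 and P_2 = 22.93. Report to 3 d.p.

At P_1 = 8 and P_2 = 22.93: Q_1 = 878.202.
∂Q_1/∂P_2 = -0.76P_2 = -0.76(22.93) = -17.4268.
ε = (∂Q_1/∂P_2)(P_2/Q_1) = -17.4268 × (22.93/878.202) ≈ -0.455.

-0.455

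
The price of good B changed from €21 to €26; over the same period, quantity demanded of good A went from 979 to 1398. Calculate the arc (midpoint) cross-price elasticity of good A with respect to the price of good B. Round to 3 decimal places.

ΔQ_A = 1398 − 979 = 419; ΔP_B = 26 − 21 = 5.
Midpoints: Q̄_A = 1188.5, P̄_B = 23.50.
ε = (ΔQ_A/Q̄_A)/(ΔP_B/P̄_B) = (419/1188.5)/(5/23.50) ≈ 1.657.

1.657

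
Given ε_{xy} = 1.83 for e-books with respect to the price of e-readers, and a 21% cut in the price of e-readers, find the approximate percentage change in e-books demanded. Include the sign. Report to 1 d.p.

-38.4%

%ΔQ ≈ ε × %ΔP of e-readers = 1.83 × (-21%) = -38.4%.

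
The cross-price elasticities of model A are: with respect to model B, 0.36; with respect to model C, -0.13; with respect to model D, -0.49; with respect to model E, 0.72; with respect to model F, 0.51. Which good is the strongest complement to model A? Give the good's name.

Complements have ε < 0. The most negative value is -0.49 (model D).

model D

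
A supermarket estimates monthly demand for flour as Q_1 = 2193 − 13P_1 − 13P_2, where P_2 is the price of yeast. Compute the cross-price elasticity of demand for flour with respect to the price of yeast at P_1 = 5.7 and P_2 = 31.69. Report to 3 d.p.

At P_1 = 5.7 and P_2 = 31.69: Q_1 = 1706.93.
∂Q_1/∂P_2 = -13.
ε = (∂Q_1/∂P_2)(P_2/Q_1) = -13 × (31.69/1706.93) ≈ -0.241.

-0.241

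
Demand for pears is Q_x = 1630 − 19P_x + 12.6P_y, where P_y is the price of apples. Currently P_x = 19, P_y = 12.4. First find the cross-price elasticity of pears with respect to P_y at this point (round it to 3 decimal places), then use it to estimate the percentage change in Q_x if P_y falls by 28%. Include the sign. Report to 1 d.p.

At P_x = 19, P_y = 12.4: Q_x = 1425.24.
∂Q_x/∂P_y = 12.6.
ε = (∂Q_x/∂P_y)(P_y/Q_x) = 12.6000 × 12.4/1425.24 ≈ 0.110.
%ΔQ_x ≈ ε × %ΔP_y = 0.110 × (-28%) = -3.1%.

-3.1%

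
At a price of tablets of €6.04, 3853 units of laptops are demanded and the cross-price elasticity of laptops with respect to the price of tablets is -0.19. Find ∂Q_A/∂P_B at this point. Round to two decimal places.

-121.20

ε = (∂Q_A/∂P_B)·(P_B/Q_A) ⇒ ∂Q_A/∂P_B = ε·Q_A/P_B = -0.19 × 3853/6.04 ≈ -121.20.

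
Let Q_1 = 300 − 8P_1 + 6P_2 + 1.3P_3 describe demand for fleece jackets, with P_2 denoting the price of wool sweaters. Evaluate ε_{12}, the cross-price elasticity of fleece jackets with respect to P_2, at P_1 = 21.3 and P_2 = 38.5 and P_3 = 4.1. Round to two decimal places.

0.63

At P_1 = 21.3 and P_2 = 38.5 and P_3 = 4.1: Q_1 = 365.93.
∂Q_1/∂P_2 = 6.
ε = (∂Q_1/∂P_2)(P_2/Q_1) = 6 × (38.5/365.93) ≈ 0.63.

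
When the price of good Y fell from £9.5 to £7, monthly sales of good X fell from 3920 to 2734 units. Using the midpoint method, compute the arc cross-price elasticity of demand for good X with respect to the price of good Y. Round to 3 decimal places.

1.176

ΔQ_X = 2734 − 3920 = -1186; ΔP_Y = 7 − 9.5 = -2.5.
Midpoints: Q̄_X = 3327.0, P̄_Y = 8.25.
ε = (ΔQ_X/Q̄_X)/(ΔP_Y/P̄_Y) = (-1186/3327.0)/(-2.5/8.25) ≈ 1.176.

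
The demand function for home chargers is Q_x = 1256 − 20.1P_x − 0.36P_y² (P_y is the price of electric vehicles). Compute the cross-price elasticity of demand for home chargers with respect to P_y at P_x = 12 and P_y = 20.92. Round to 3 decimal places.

At P_x = 12 and P_y = 20.92: Q_x = 857.247.
∂Q_x/∂P_y = -0.72P_y = -0.72(20.92) = -15.0624.
ε = (∂Q_x/∂P_y)(P_y/Q_x) = -15.0624 × (20.92/857.247) ≈ -0.368.
ε < 0: complements.

-0.368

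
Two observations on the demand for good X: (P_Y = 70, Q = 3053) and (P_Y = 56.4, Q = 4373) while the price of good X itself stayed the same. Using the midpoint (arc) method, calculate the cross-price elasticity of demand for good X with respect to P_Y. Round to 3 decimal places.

-1.652

ΔQ_X = 4373 − 3053 = 1320; ΔP_Y = 56.4 − 70 = -13.6.
Midpoints: Q̄_X = 3713.0, P̄_Y = 63.20.
ε = (ΔQ_X/Q̄_X)/(ΔP_Y/P̄_Y) = (1320/3713.0)/(-13.6/63.20) ≈ -1.652.
ε < 0: good X and good Y are complements.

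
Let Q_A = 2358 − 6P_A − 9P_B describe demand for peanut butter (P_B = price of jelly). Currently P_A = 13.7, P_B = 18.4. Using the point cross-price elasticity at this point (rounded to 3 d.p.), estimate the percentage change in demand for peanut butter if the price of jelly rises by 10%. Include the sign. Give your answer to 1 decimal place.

At P_A = 13.7, P_B = 18.4: Q_A = 2110.2.
∂Q_A/∂P_B = -9.
ε = (∂Q_A/∂P_B)(P_B/Q_A) = -9.0000 × 18.4/2110.2 ≈ -0.078.
%ΔQ_A ≈ ε × %ΔP_B = -0.078 × (10%) = -0.8%.

-0.8%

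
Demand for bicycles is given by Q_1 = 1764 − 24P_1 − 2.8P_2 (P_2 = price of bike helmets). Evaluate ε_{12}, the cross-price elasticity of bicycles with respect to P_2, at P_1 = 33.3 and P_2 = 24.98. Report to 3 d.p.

At P_1 = 33.3 and P_2 = 24.98: Q_1 = 894.856.
∂Q_1/∂P_2 = -2.8.
ε = (∂Q_1/∂P_2)(P_2/Q_1) = -2.8 × (24.98/894.856) ≈ -0.078.
Since ε < 0, bicycles and bike helmets are complements.

-0.078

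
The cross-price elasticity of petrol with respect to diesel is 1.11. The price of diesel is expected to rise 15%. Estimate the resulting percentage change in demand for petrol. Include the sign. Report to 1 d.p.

%ΔQ ≈ ε × %ΔP of diesel = 1.11 × (15%) = 16.7%.

16.7%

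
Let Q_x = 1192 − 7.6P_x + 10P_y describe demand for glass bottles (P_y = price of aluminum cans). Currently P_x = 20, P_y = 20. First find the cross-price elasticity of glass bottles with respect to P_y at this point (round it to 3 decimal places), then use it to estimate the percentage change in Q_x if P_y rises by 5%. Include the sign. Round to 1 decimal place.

At P_x = 20, P_y = 20: Q_x = 1240.
∂Q_x/∂P_y = 10.
ε = (∂Q_x/∂P_y)(P_y/Q_x) = 10.0000 × 20/1240 ≈ 0.161.
%ΔQ_x ≈ ε × %ΔP_y = 0.161 × (5%) = 0.8%.

0.8%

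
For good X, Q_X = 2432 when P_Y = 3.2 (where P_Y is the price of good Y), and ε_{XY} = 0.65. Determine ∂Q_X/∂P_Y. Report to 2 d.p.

ε = (∂Q_X/∂P_Y)·(P_Y/Q_X) ⇒ ∂Q_X/∂P_Y = ε·Q_X/P_Y = 0.65 × 2432/3.2 ≈ 494.00.

494.00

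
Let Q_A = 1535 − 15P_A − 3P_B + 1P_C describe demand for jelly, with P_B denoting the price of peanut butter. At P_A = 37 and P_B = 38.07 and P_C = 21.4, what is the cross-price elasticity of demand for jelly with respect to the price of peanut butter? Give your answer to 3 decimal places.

-0.129

At P_A = 37 and P_B = 38.07 and P_C = 21.4: Q_A = 887.19.
∂Q_A/∂P_B = -3.
ε = (∂Q_A/∂P_B)(P_B/Q_A) = -3 × (38.07/887.19) ≈ -0.129.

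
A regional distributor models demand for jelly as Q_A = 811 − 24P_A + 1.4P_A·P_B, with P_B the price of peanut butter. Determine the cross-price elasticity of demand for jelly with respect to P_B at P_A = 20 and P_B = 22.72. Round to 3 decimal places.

0.658

At P_A = 20 and P_B = 22.72: Q_A = 967.16.
∂Q_A/∂P_B = 1.4P_A = 1.4(20) = 28.0000.
ε = (∂Q_A/∂P_B)(P_B/Q_A) = 28.0000 × (22.72/967.16) ≈ 0.658.
ε > 0: substitutes.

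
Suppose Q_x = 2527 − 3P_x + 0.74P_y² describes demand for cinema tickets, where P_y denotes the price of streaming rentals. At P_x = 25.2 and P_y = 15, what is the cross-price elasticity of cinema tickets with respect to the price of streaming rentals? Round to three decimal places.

At P_x = 25.2 and P_y = 15: Q_x = 2617.9.
∂Q_x/∂P_y = 1.48P_y = 1.48(15) = 22.2000.
ε = (∂Q_x/∂P_y)(P_y/Q_x) = 22.2000 × (15/2617.9) ≈ 0.127.
ε > 0: substitutes.

0.127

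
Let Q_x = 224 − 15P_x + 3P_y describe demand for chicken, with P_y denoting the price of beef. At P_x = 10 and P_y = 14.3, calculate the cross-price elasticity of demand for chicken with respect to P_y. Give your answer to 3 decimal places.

At P_x = 10 and P_y = 14.3: Q_x = 116.9.
∂Q_x/∂P_y = 3.
ε = (∂Q_x/∂P_y)(P_y/Q_x) = 3 × (14.3/116.9) ≈ 0.367.
Since ε > 0, chicken and beef are substitutes.

0.367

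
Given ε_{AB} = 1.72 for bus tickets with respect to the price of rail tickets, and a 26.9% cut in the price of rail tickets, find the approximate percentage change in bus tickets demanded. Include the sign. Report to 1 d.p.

%ΔQ ≈ ε × %ΔP of rail tickets = 1.72 × (-26.9%) = -46.3%.
Demand for bus tickets falls by about 46.3%.

-46.3%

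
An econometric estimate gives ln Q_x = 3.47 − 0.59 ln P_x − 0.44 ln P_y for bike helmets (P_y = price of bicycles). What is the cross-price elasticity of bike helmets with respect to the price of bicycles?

-0.44

In a log-linear (constant-elasticity) demand function, the coefficient on ln P_y is the cross-price elasticity.
ε = -0.44. Negative, so bike helmets and bicycles are complements.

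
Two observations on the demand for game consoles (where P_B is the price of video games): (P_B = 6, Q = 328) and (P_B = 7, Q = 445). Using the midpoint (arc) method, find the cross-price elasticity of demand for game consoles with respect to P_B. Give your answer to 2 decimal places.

ΔQ_A = 445 − 328 = 117; ΔP_B = 7 − 6 = 1.
Midpoints: Q̄_A = 386.5, P̄_B = 6.50.
ε = (ΔQ_A/Q̄_A)/(ΔP_B/P̄_B) = (117/386.5)/(1/6.50) ≈ 1.97.
ε > 0: game consoles and video games are substitutes.

1.97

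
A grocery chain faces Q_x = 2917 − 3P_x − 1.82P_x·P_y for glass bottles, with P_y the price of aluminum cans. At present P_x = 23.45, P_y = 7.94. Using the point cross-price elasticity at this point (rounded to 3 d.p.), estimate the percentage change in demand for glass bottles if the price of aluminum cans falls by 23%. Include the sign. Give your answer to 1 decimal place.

At P_x = 23.45, P_y = 7.94: Q_x = 2507.779.
∂Q_x/∂P_y = -1.82P_x = -42.6790.
ε = (∂Q_x/∂P_y)(P_y/Q_x) = -42.6790 × 7.94/2507.779 ≈ -0.135.
%ΔQ_x ≈ ε × %ΔP_y = -0.135 × (-23%) = 3.1%.

3.1%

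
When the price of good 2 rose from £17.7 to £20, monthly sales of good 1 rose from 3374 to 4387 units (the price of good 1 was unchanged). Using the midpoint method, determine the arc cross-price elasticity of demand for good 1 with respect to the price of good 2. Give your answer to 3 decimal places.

2.139

ΔQ_1 = 4387 − 3374 = 1013; ΔP_2 = 20 − 17.7 = 2.3.
Midpoints: Q̄_1 = 3880.5, P̄_2 = 18.85.
ε = (ΔQ_1/Q̄_1)/(ΔP_2/P̄_2) = (1013/3880.5)/(2.3/18.85) ≈ 2.139.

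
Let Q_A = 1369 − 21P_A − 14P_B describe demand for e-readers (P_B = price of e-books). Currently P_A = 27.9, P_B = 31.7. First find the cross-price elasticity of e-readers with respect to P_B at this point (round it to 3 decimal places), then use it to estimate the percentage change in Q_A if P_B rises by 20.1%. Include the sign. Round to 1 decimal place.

At P_A = 27.9, P_B = 31.7: Q_A = 339.3.
∂Q_A/∂P_B = -14.
ε = (∂Q_A/∂P_B)(P_B/Q_A) = -14.0000 × 31.7/339.3 ≈ -1.308.
%ΔQ_A ≈ ε × %ΔP_B = -1.308 × (20.1%) = -26.3%.

-26.3%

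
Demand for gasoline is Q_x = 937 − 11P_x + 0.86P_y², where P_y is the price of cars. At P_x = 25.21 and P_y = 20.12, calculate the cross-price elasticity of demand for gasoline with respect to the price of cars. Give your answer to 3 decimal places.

0.691

At P_x = 25.21 and P_y = 20.12: Q_x = 1007.830.
∂Q_x/∂P_y = 1.72P_y = 1.72(20.12) = 34.6064.
ε = (∂Q_x/∂P_y)(P_y/Q_x) = 34.6064 × (20.12/1007.830) ≈ 0.691.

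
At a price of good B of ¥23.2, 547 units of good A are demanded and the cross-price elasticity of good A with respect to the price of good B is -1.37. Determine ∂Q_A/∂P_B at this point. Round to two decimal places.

ε = (∂Q_A/∂P_B)·(P_B/Q_A) ⇒ ∂Q_A/∂P_B = ε·Q_A/P_B = -1.37 × 547/23.2 ≈ -32.30.

-32.30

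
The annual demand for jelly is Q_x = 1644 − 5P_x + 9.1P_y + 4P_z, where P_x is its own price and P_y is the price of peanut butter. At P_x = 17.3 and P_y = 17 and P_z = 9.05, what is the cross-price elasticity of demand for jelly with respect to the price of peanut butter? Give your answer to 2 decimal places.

At P_x = 17.3 and P_y = 17 and P_z = 9.05: Q_x = 1748.4.
∂Q_x/∂P_y = 9.1.
ε = (∂Q_x/∂P_y)(P_y/Q_x) = 9.1 × (17/1748.4) ≈ 0.09.

0.09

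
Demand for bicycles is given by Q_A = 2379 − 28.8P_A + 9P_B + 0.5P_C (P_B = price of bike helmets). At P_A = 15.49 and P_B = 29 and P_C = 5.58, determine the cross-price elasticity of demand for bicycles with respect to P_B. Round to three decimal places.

At P_A = 15.49 and P_B = 29 and P_C = 5.58: Q_A = 2196.678.
∂Q_A/∂P_B = 9.
ε = (∂Q_A/∂P_B)(P_B/Q_A) = 9 × (29/2196.678) ≈ 0.119.

0.119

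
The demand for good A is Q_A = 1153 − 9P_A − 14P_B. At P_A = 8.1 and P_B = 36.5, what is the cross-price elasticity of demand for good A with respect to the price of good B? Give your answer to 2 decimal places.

At P_A = 8.1 and P_B = 36.5: Q_A = 569.1.
∂Q_A/∂P_B = -14.
ε = (∂Q_A/∂P_B)(P_B/Q_A) = -14 × (36.5/569.1) ≈ -0.90.

-0.90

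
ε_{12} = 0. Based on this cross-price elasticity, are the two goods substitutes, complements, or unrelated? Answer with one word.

ε = 0: demand for good 1 does not respond to good 2's price; the goods are unrelated.

unrelated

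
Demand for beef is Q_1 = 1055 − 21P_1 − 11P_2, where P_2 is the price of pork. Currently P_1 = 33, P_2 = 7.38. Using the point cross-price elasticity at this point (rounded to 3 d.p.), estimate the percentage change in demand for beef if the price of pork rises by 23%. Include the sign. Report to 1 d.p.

At P_1 = 33, P_2 = 7.38: Q_1 = 280.82.
∂Q_1/∂P_2 = -11.
ε = (∂Q_1/∂P_2)(P_2/Q_1) = -11.0000 × 7.38/280.82 ≈ -0.289.
%ΔQ_1 ≈ ε × %ΔP_2 = -0.289 × (23%) = -6.6%.

-6.6%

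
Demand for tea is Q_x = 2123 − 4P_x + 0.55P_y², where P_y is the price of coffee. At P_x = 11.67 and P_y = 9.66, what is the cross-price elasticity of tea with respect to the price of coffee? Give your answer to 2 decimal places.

At P_x = 11.67 and P_y = 9.66: Q_x = 2127.644.
∂Q_x/∂P_y = 1.1P_y = 1.1(9.66) = 10.6260.
ε = (∂Q_x/∂P_y)(P_y/Q_x) = 10.6260 × (9.66/2127.644) ≈ 0.05.

0.05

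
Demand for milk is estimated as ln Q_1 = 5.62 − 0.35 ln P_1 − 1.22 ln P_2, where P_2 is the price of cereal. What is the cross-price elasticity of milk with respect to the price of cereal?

In a log-linear (constant-elasticity) demand function, the coefficient on ln P_2 is the cross-price elasticity.
ε = -1.22. Negative, so milk and cereal are complements.

-1.22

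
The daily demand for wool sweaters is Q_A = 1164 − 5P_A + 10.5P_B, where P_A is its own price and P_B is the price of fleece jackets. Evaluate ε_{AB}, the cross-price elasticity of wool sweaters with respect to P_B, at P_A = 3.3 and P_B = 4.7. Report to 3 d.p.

0.041

At P_A = 3.3 and P_B = 4.7: Q_A = 1196.85.
∂Q_A/∂P_B = 10.5.
ε = (∂Q_A/∂P_B)(P_B/Q_A) = 10.5 × (4.7/1196.85) ≈ 0.041.
Since ε > 0, wool sweaters and fleece jackets are substitutes.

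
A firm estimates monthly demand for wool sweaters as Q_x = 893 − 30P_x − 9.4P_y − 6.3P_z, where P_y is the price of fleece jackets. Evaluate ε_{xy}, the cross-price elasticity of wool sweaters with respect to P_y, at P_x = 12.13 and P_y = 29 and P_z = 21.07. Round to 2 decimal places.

At P_x = 12.13 and P_y = 29 and P_z = 21.07: Q_x = 123.759.
∂Q_x/∂P_y = -9.4.
ε = (∂Q_x/∂P_y)(P_y/Q_x) = -9.4 × (29/123.759) ≈ -2.20.
Since ε < 0, wool sweaters and fleece jackets are complements.

-2.20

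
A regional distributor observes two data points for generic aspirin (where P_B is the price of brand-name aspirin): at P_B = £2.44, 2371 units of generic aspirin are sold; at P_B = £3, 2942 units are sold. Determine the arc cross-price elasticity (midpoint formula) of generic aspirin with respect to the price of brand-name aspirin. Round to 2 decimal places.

1.04

ΔQ_A = 2942 − 2371 = 571; ΔP_B = 3 − 2.44 = 0.56.
Midpoints: Q̄_A = 2656.5, P̄_B = 2.72.
ε = (ΔQ_A/Q̄_A)/(ΔP_B/P̄_B) = (571/2656.5)/(0.56/2.72) ≈ 1.04.
ε > 0: generic aspirin and brand-name aspirin are substitutes.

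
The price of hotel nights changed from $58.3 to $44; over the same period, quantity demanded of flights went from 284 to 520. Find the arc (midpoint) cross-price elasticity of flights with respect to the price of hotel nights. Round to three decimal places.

-2.100

ΔQ_A = 520 − 284 = 236; ΔP_B = 44 − 58.3 = -14.3.
Midpoints: Q̄_A = 402.0, P̄_B = 51.15.
ε = (ΔQ_A/Q̄_A)/(ΔP_B/P̄_B) = (236/402.0)/(-14.3/51.15) ≈ -2.100.
ε < 0: flights and hotel nights are complements.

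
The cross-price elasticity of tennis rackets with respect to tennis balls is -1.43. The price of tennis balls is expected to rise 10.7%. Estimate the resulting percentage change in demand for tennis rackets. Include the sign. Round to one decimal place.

%ΔQ ≈ ε × %ΔP of tennis balls = -1.43 × (10.7%) = -15.3%.
Demand for tennis rackets falls by about 15.3%.

-15.3%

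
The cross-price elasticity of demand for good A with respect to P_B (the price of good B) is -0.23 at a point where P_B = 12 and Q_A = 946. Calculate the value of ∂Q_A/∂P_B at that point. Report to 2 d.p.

ε = (∂Q_A/∂P_B)·(P_B/Q_A) ⇒ ∂Q_A/∂P_B = ε·Q_A/P_B = -0.23 × 946/12 ≈ -18.13.

-18.13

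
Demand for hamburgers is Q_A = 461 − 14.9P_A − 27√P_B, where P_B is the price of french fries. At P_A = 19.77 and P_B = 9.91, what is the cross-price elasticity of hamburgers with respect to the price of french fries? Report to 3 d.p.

-0.522

At P_A = 19.77 and P_B = 9.91: Q_A = 81.431.
∂Q_A/∂P_B = -27/(2√P_B) = -27/(2√9.91) = -4.2884.
ε = (∂Q_A/∂P_B)(P_B/Q_A) = -4.2884 × (9.91/81.431) ≈ -0.522.
ε < 0: complements.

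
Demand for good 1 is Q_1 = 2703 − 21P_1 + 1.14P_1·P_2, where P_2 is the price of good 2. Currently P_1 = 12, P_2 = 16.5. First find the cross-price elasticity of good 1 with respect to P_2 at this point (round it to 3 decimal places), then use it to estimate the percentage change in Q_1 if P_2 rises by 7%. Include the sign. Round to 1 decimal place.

0.6%

At P_1 = 12, P_2 = 16.5: Q_1 = 2676.72.
∂Q_1/∂P_2 = 1.14P_1 = 13.6800.
ε = (∂Q_1/∂P_2)(P_2/Q_1) = 13.6800 × 16.5/2676.72 ≈ 0.084.
%ΔQ_1 ≈ ε × %ΔP_2 = 0.084 × (7%) = 0.6%.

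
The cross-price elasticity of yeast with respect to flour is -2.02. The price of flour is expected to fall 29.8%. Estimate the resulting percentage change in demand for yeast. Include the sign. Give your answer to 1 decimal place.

60.2%

%ΔQ ≈ ε × %ΔP of flour = -2.02 × (-29.8%) = 60.2%.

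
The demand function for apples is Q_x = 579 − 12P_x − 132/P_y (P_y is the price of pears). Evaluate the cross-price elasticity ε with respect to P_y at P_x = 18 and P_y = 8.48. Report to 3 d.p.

At P_x = 18 and P_y = 8.48: Q_x = 347.434.
∂Q_x/∂P_y = 132/P_y² = 1.8356.
ε = (∂Q_x/∂P_y)(P_y/Q_x) = 1.8356 × (8.48/347.434) ≈ 0.045.
ε > 0: substitutes.

0.045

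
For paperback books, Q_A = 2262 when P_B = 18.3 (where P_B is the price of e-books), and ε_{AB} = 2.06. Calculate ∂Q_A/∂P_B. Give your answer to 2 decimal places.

254.63

ε = (∂Q_A/∂P_B)·(P_B/Q_A) ⇒ ∂Q_A/∂P_B = ε·Q_A/P_B = 2.06 × 2262/18.3 ≈ 254.63.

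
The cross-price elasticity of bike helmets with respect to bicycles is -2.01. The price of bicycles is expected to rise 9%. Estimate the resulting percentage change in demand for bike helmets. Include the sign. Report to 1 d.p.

-18.1%

%ΔQ ≈ ε × %ΔP of bicycles = -2.01 × (9%) = -18.1%.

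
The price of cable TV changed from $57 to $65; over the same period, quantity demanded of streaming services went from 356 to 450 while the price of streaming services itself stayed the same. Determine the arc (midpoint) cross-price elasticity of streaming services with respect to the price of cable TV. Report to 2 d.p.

ΔQ_A = 450 − 356 = 94; ΔP_B = 65 − 57 = 8.
Midpoints: Q̄_A = 403.0, P̄_B = 61.00.
ε = (ΔQ_A/Q̄_A)/(ΔP_B/P̄_B) = (94/403.0)/(8/61.00) ≈ 1.78.

1.78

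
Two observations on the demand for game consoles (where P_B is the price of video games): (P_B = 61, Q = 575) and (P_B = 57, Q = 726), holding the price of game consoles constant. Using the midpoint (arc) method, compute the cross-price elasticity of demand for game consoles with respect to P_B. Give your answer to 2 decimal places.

-3.42

ΔQ_A = 726 − 575 = 151; ΔP_B = 57 − 61 = -4.
Midpoints: Q̄_A = 650.5, P̄_B = 59.00.
ε = (ΔQ_A/Q̄_A)/(ΔP_B/P̄_B) = (151/650.5)/(-4/59.00) ≈ -3.42.
ε < 0: game consoles and video games are complements.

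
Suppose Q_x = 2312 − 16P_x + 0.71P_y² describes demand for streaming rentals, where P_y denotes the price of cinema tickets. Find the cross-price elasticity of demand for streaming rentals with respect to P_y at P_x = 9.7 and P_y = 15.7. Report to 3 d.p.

At P_x = 9.7 and P_y = 15.7: Q_x = 2331.808.
∂Q_x/∂P_y = 1.42P_y = 1.42(15.7) = 22.2940.
ε = (∂Q_x/∂P_y)(P_y/Q_x) = 22.2940 × (15.7/2331.808) ≈ 0.150.

0.150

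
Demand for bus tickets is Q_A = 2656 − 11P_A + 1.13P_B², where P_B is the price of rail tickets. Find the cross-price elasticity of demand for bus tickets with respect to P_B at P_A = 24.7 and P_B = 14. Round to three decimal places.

0.170

At P_A = 24.7 and P_B = 14: Q_A = 2605.78.
∂Q_A/∂P_B = 2.26P_B = 2.26(14) = 31.6400.
ε = (∂Q_A/∂P_B)(P_B/Q_A) = 31.6400 × (14/2605.78) ≈ 0.170.
ε > 0: substitutes.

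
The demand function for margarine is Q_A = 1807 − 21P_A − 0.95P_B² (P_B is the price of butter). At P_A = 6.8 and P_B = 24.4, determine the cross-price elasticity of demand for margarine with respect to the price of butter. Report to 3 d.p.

At P_A = 6.8 and P_B = 24.4: Q_A = 1098.608.
∂Q_A/∂P_B = -1.9P_B = -1.9(24.4) = -46.3600.
ε = (∂Q_A/∂P_B)(P_B/Q_A) = -46.3600 × (24.4/1098.608) ≈ -1.030.

-1.030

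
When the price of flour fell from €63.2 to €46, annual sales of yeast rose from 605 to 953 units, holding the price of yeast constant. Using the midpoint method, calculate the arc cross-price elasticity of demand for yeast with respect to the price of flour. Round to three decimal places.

ΔQ_A = 953 − 605 = 348; ΔP_B = 46 − 63.2 = -17.2.
Midpoints: Q̄_A = 779.0, P̄_B = 54.60.
ε = (ΔQ_A/Q̄_A)/(ΔP_B/P̄_B) = (348/779.0)/(-17.2/54.60) ≈ -1.418.
ε < 0: yeast and flour are complements.

-1.418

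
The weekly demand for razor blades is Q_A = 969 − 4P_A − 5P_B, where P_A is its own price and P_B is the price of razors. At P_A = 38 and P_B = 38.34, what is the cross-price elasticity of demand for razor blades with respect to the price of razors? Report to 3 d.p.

-0.307

At P_A = 38 and P_B = 38.34: Q_A = 625.3.
∂Q_A/∂P_B = -5.
ε = (∂Q_A/∂P_B)(P_B/Q_A) = -5 × (38.34/625.3) ≈ -0.307.
Since ε < 0, razor blades and razors are complements.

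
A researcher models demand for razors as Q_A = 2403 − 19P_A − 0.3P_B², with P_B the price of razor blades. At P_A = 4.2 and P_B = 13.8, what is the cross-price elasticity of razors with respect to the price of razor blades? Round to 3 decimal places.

-0.050

At P_A = 4.2 and P_B = 13.8: Q_A = 2266.068.
∂Q_A/∂P_B = -0.6P_B = -0.6(13.8) = -8.2800.
ε = (∂Q_A/∂P_B)(P_B/Q_A) = -8.2800 × (13.8/2266.068) ≈ -0.050.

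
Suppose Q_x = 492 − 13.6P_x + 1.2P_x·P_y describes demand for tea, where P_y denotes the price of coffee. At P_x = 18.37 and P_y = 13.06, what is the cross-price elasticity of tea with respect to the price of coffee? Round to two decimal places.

At P_x = 18.37 and P_y = 13.06: Q_x = 530.063.
∂Q_x/∂P_y = 1.2P_x = 1.2(18.37) = 22.0440.
ε = (∂Q_x/∂P_y)(P_y/Q_x) = 22.0440 × (13.06/530.063) ≈ 0.54.

0.54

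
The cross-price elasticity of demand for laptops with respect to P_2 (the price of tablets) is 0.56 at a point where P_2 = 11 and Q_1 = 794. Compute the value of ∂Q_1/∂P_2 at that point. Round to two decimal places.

40.42

ε = (∂Q_1/∂P_2)·(P_2/Q_1) ⇒ ∂Q_1/∂P_2 = ε·Q_1/P_2 = 0.56 × 794/11 ≈ 40.42.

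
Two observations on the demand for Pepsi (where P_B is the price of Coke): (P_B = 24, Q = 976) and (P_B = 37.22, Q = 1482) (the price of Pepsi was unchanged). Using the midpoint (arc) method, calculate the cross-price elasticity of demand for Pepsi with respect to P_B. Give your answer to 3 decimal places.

0.953

ΔQ_A = 1482 − 976 = 506; ΔP_B = 37.22 − 24 = 13.22.
Midpoints: Q̄_A = 1229.0, P̄_B = 30.61.
ε = (ΔQ_A/Q̄_A)/(ΔP_B/P̄_B) = (506/1229.0)/(13.22/30.61) ≈ 0.953.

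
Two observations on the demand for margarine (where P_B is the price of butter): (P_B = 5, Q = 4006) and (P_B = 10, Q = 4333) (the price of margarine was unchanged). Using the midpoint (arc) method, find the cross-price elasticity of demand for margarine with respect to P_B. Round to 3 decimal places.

ΔQ_A = 4333 − 4006 = 327; ΔP_B = 10 − 5 = 5.
Midpoints: Q̄_A = 4169.5, P̄_B = 7.50.
ε = (ΔQ_A/Q̄_A)/(ΔP_B/P̄_B) = (327/4169.5)/(5/7.50) ≈ 0.118.
ε > 0: margarine and butter are substitutes.

0.118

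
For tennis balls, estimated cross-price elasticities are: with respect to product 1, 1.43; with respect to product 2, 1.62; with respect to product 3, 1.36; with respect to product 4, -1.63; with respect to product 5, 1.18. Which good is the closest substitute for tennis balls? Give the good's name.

product 2

Substitutes have ε > 0. Among the positive values, 1.62 (product 2) is largest.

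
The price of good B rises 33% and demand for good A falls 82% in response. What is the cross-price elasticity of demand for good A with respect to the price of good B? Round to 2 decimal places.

-2.48

ε = (%ΔQ of good A) / (%ΔP of good B) = (-82%) / (33%) ≈ -2.48.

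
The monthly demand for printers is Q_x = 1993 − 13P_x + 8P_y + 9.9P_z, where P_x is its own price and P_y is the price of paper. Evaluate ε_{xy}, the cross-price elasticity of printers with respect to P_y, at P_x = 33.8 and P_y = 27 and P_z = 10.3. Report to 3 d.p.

0.115

At P_x = 33.8 and P_y = 27 and P_z = 10.3: Q_x = 1871.57.
∂Q_x/∂P_y = 8.
ε = (∂Q_x/∂P_y)(P_y/Q_x) = 8 × (27/1871.57) ≈ 0.115.
Since ε > 0, printers and paper are substitutes.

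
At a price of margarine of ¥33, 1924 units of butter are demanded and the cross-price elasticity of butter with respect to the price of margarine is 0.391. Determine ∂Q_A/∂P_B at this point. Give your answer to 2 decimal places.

ε = (∂Q_A/∂P_B)·(P_B/Q_A) ⇒ ∂Q_A/∂P_B = ε·Q_A/P_B = 0.391 × 1924/33 ≈ 22.80.

22.80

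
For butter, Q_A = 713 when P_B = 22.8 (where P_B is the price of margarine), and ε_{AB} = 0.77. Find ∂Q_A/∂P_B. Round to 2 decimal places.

ε = (∂Q_A/∂P_B)·(P_B/Q_A) ⇒ ∂Q_A/∂P_B = ε·Q_A/P_B = 0.77 × 713/22.8 ≈ 24.08.

24.08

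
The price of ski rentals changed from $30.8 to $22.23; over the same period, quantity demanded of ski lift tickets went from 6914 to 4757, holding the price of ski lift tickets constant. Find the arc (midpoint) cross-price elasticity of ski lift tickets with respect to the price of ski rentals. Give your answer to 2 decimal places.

1.14

ΔQ_A = 4757 − 6914 = -2157; ΔP_B = 22.23 − 30.8 = -8.57.
Midpoints: Q̄_A = 5835.5, P̄_B = 26.52.
ε = (ΔQ_A/Q̄_A)/(ΔP_B/P̄_B) = (-2157/5835.5)/(-8.57/26.52) ≈ 1.14.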